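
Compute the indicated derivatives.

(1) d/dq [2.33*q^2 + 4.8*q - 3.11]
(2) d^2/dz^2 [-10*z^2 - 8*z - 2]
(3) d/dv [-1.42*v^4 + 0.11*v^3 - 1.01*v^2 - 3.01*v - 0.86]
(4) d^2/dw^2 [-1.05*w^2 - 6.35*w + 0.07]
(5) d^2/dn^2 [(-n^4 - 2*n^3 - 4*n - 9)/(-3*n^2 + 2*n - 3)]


(1) = 4.66*q + 4.8
(2) = -20
(3) = -5.68*v^3 + 0.33*v^2 - 2.02*v - 3.01
(4) = -2.10000000000000
(5) = 2*(9*n^6 - 18*n^5 + 39*n^4 - 22*n^3 + 261*n^2 - 216*n - 21)/(27*n^6 - 54*n^5 + 117*n^4 - 116*n^3 + 117*n^2 - 54*n + 27)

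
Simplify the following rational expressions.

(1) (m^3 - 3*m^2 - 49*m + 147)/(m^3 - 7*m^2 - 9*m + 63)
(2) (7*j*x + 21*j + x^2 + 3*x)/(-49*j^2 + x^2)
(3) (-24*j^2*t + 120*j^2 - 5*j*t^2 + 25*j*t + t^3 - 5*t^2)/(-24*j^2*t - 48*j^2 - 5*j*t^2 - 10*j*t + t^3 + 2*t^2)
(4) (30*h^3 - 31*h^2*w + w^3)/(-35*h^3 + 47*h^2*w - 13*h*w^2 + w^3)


(1) = (m + 7)/(m + 3)
(2) = (x + 3)/(-7*j + x)
(3) = (t - 5)/(t + 2)
(4) = (6*h + w)/(-7*h + w)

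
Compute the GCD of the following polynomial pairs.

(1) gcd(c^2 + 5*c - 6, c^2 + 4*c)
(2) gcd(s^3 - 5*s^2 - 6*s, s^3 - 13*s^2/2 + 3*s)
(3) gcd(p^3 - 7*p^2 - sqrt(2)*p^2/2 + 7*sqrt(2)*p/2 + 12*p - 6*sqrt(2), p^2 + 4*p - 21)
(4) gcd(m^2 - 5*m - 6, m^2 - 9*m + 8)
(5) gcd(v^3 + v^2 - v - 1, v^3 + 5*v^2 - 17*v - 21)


(1) = 1
(2) = s^2 - 6*s
(3) = gcd((p - 4)*(p - 3)*(p - sqrt(2)/2), (p - 3)*(p + 7)) = p - 3
(4) = gcd((m - 6)*(m + 1), (m - 8)*(m - 1)) = 1
(5) = gcd((v - 1)*(v + 1)^2, (v - 3)*(v + 1)*(v + 7)) = v + 1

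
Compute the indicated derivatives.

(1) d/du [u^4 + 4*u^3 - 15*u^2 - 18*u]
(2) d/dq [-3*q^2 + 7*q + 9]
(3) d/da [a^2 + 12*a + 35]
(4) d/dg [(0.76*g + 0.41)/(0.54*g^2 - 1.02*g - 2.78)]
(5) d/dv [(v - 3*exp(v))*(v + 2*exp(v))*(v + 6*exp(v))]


(1) = 4*u^3 + 12*u^2 - 30*u - 18
(2) = 7 - 6*q
(3) = 2*a + 12
(4) = (0.4104*g^2 - 0.7752*g - (0.76*g + 0.41)*(1.08*g - 1.02) - 2.1128)/(-0.54*g^2 + 1.02*g + 2.78)^2
(5) = 5*v^2*exp(v) + 3*v^2 - 24*v*exp(2*v) + 10*v*exp(v) - 108*exp(3*v) - 12*exp(2*v)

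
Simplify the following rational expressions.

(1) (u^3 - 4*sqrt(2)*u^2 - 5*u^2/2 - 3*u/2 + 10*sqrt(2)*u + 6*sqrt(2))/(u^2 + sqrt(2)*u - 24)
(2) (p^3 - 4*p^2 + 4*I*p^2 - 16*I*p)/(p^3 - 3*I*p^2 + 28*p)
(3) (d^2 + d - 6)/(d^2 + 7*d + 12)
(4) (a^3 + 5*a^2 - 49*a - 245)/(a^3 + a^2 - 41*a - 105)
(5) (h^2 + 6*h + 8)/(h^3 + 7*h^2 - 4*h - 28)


(1) = (2*u^3 + u^2*(-8*sqrt(2) - 5) + u*(-3 + 20*sqrt(2)) + 12*sqrt(2))/(2*u^2 + 2*sqrt(2)*u - 48)
(2) = (p - 4)/(p - 7*I)
(3) = (d - 2)/(d + 4)
(4) = (a + 7)/(a + 3)
(5) = (h + 4)/(h^2 + 5*h - 14)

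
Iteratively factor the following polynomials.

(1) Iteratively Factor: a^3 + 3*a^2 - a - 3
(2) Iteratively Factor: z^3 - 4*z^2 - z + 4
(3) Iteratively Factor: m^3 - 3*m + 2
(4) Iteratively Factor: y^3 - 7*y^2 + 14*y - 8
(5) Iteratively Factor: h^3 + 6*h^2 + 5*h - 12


(1) = (a - 1)*(a^2 + 4*a + 3) = (a - 1)*(a + 1)*(a + 3)
(2) = (z - 4)*(z^2 - 1) = (z - 4)*(z + 1)*(z - 1)
(3) = (m - 1)*(m^2 + m - 2) = (m - 1)*(m + 2)*(m - 1)
(4) = (y - 1)*(y^2 - 6*y + 8) = (y - 4)*(y - 1)*(y - 2)
(5) = (h + 4)*(h^2 + 2*h - 3) = (h - 1)*(h + 4)*(h + 3)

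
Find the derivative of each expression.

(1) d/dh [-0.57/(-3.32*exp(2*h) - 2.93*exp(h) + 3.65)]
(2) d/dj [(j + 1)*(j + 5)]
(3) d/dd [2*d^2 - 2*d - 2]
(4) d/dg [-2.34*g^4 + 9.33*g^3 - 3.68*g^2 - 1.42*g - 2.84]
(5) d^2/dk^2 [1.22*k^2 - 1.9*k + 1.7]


(1) = (-3.7848*exp(h) - 1.6701)*exp(h)/(3.32*exp(2*h) + 2.93*exp(h) - 3.65)^2
(2) = 2*j + 6
(3) = 4*d - 2
(4) = -9.36*g^3 + 27.99*g^2 - 7.36*g - 1.42
(5) = 2.44000000000000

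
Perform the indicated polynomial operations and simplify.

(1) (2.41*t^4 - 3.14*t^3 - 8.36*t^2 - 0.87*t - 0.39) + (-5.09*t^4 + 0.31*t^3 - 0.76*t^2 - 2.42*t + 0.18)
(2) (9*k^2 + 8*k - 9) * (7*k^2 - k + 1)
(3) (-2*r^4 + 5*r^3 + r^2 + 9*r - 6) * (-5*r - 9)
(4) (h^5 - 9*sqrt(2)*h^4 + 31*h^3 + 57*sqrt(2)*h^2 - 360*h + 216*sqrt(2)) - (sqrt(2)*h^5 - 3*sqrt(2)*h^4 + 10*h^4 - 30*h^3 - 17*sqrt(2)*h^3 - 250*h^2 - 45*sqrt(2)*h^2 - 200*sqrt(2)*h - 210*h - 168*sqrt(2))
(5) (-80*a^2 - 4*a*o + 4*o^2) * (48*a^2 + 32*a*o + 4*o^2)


(1) = -2.68*t^4 - 2.83*t^3 - 9.12*t^2 - 3.29*t - 0.21
(2) = 63*k^4 + 47*k^3 - 62*k^2 + 17*k - 9
(3) = 10*r^5 - 7*r^4 - 50*r^3 - 54*r^2 - 51*r + 54
(4) = -sqrt(2)*h^5 + h^5 - 10*h^4 - 6*sqrt(2)*h^4 + 17*sqrt(2)*h^3 + 61*h^3 + 102*sqrt(2)*h^2 + 250*h^2 - 150*h + 200*sqrt(2)*h + 384*sqrt(2)
(5) = -3840*a^4 - 2752*a^3*o - 256*a^2*o^2 + 112*a*o^3 + 16*o^4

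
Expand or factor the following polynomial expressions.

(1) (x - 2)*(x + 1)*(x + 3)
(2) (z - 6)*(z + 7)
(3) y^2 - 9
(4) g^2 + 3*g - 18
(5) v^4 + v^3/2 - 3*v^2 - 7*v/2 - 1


(1) = x^3 + 2*x^2 - 5*x - 6
(2) = z^2 + z - 42
(3) = (y - 3)*(y + 3)
(4) = (g - 3)*(g + 6)
(5) = (v - 2)*(v + 1/2)*(v + 1)^2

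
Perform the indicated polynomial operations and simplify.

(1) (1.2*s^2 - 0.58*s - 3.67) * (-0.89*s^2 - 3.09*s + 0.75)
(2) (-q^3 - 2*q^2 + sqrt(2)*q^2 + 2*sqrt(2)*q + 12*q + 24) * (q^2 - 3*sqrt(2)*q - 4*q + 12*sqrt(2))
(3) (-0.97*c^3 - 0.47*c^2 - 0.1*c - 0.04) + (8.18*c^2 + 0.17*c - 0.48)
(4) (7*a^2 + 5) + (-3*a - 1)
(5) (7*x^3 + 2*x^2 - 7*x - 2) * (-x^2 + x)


(1) = -1.068*s^4 - 3.1918*s^3 + 5.9585*s^2 + 10.9053*s - 2.7525
(2) = -q^5 + 2*q^4 + 4*sqrt(2)*q^4 - 8*sqrt(2)*q^3 + 14*q^3 - 68*sqrt(2)*q^2 - 12*q^2 - 48*q + 72*sqrt(2)*q + 288*sqrt(2)
(3) = -0.97*c^3 + 7.71*c^2 + 0.07*c - 0.52
(4) = 7*a^2 - 3*a + 4
(5) = -7*x^5 + 5*x^4 + 9*x^3 - 5*x^2 - 2*x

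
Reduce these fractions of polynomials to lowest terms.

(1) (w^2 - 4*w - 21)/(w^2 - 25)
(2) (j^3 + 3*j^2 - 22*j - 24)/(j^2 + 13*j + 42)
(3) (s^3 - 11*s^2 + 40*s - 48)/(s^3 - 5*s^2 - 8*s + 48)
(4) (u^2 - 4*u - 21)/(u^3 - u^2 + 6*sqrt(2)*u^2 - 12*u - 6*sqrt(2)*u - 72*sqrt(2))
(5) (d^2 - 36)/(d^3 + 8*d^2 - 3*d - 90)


(1) = (w^2 - 4*w - 21)/(w^2 - 25)
(2) = (j^2 - 3*j - 4)/(j + 7)
(3) = (s - 3)/(s + 3)
(4) = (u - 7)/(u^2 + u*(-4 + 6*sqrt(2)) - 24*sqrt(2))
(5) = (d - 6)/(d^2 + 2*d - 15)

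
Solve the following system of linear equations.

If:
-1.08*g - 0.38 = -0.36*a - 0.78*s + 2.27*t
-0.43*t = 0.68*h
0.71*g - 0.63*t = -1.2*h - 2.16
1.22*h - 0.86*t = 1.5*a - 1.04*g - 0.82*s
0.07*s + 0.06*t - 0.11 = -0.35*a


Then:
a = -0.39
g = -0.90
h = -0.69
s = 2.60
t = 1.09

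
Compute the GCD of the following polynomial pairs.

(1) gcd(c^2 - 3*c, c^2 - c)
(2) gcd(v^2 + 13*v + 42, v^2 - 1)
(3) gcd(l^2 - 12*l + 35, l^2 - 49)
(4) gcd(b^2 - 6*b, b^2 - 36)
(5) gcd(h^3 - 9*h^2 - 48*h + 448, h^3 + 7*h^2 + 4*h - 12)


(1) = c
(2) = gcd((v + 6)*(v + 7), (v - 1)*(v + 1)) = 1
(3) = l - 7
(4) = b - 6
(5) = gcd((h - 8)^2*(h + 7), (h - 1)*(h + 2)*(h + 6)) = 1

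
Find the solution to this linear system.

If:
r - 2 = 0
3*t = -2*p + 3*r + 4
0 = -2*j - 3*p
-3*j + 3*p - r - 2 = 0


Then:
j = -4/5
p = 8/15
r = 2
t = 134/45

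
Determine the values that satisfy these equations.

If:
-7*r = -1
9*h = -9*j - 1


Then:
h = -j - 1/9
r = 1/7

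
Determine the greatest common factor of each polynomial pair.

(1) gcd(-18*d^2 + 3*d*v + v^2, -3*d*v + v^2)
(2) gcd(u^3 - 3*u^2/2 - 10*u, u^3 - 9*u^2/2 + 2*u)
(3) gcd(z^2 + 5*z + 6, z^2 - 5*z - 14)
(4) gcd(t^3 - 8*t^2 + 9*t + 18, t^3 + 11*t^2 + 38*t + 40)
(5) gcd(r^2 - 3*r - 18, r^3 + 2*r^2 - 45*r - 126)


(1) = -3*d + v
(2) = gcd(u*(u - 4)*(u + 5/2), u*(u - 4)*(u - 1/2)) = u^2 - 4*u
(3) = z + 2
(4) = 1
(5) = r + 3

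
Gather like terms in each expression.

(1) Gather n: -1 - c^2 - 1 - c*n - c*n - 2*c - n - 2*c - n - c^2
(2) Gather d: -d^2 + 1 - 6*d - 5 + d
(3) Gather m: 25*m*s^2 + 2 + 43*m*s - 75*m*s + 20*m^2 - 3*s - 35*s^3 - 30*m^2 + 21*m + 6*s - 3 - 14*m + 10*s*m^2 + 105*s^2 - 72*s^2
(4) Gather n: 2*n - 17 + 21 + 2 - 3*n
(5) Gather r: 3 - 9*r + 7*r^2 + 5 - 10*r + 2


(1) = -2*c^2 - 4*c + n*(-2*c - 2) - 2
(2) = -d^2 - 5*d - 4
(3) = m^2*(10*s - 10) + m*(25*s^2 - 32*s + 7) - 35*s^3 + 33*s^2 + 3*s - 1
(4) = 6 - n
(5) = 7*r^2 - 19*r + 10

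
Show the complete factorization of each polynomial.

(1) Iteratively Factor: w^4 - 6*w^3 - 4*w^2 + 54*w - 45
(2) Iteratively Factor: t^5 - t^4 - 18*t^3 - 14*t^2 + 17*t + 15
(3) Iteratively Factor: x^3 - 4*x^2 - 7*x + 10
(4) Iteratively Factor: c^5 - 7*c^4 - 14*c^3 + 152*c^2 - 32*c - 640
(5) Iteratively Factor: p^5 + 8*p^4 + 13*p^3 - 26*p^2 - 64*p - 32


(1) = (w - 5)*(w^3 - w^2 - 9*w + 9) = (w - 5)*(w - 3)*(w^2 + 2*w - 3) = (w - 5)*(w - 3)*(w + 3)*(w - 1)
(2) = (t + 3)*(t^4 - 4*t^3 - 6*t^2 + 4*t + 5) = (t - 1)*(t + 3)*(t^3 - 3*t^2 - 9*t - 5) = (t - 1)*(t + 1)*(t + 3)*(t^2 - 4*t - 5) = (t - 1)*(t + 1)^2*(t + 3)*(t - 5)
(3) = (x - 1)*(x^2 - 3*x - 10) = (x - 5)*(x - 1)*(x + 2)
(4) = (c - 4)*(c^4 - 3*c^3 - 26*c^2 + 48*c + 160) = (c - 4)^2*(c^3 + c^2 - 22*c - 40) = (c - 4)^2*(c + 4)*(c^2 - 3*c - 10) = (c - 4)^2*(c + 2)*(c + 4)*(c - 5)
(5) = (p + 1)*(p^4 + 7*p^3 + 6*p^2 - 32*p - 32) = (p - 2)*(p + 1)*(p^3 + 9*p^2 + 24*p + 16) = (p - 2)*(p + 1)^2*(p^2 + 8*p + 16) = (p - 2)*(p + 1)^2*(p + 4)*(p + 4)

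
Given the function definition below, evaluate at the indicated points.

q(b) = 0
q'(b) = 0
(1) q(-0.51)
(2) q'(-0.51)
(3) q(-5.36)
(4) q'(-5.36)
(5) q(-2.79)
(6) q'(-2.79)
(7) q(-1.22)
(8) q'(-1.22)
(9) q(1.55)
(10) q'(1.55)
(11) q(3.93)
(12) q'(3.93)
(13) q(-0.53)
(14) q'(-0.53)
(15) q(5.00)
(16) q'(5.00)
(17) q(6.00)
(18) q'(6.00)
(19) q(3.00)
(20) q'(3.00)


(1) = 0.00
(2) = 0.00
(3) = 0.00
(4) = 0.00
(5) = 0.00
(6) = 0.00
(7) = 0.00
(8) = 0.00
(9) = 0.00
(10) = 0.00
(11) = 0.00
(12) = 0.00
(13) = 0.00
(14) = 0.00
(15) = 0.00
(16) = 0.00
(17) = 0.00
(18) = 0.00
(19) = 0.00
(20) = 0.00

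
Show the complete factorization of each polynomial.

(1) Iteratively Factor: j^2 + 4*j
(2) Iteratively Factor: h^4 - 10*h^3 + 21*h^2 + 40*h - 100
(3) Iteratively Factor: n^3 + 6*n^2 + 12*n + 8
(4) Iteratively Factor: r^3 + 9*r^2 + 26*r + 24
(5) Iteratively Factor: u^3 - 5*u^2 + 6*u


(1) = (j)*(j + 4)
(2) = (h - 5)*(h^3 - 5*h^2 - 4*h + 20) = (h - 5)^2*(h^2 - 4) = (h - 5)^2*(h + 2)*(h - 2)
(3) = (n + 2)*(n^2 + 4*n + 4) = (n + 2)^2*(n + 2)
(4) = (r + 4)*(r^2 + 5*r + 6) = (r + 3)*(r + 4)*(r + 2)
(5) = (u)*(u^2 - 5*u + 6) = u*(u - 2)*(u - 3)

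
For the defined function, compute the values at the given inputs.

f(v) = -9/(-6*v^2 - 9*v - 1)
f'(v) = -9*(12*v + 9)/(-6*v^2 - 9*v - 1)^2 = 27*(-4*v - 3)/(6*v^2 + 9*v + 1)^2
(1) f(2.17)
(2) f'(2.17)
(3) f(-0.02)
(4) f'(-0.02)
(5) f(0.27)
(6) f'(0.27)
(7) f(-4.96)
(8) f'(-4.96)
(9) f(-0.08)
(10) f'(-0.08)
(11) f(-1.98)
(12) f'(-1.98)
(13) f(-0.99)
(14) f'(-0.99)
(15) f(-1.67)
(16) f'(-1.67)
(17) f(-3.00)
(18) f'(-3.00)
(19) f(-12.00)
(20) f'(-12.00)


(1) = 0.18
(2) = -0.13
(3) = 10.94
(4) = -116.57
(5) = 2.33
(6) = -7.37
(7) = 0.09
(8) = 0.04
(9) = 28.27
(10) = -713.76
(11) = 1.34
(12) = 2.96
(13) = -4.43
(14) = 6.29
(15) = 3.33
(16) = 13.60
(17) = 0.32
(18) = 0.31
(19) = 0.01
(20) = 0.00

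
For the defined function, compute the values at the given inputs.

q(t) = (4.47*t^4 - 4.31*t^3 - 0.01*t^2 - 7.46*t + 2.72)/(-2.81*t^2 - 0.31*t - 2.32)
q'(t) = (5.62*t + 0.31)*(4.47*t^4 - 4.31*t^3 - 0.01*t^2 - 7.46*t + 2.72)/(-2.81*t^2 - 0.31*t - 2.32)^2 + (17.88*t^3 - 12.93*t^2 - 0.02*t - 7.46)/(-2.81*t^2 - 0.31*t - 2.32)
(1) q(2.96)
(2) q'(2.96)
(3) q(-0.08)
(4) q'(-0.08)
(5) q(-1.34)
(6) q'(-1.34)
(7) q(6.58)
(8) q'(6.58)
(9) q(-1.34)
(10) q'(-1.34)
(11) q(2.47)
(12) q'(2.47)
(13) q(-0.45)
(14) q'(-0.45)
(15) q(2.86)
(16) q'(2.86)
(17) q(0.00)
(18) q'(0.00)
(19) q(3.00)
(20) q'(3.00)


(1) = -7.61
(2) = -7.68
(3) = -1.43
(4) = 3.18
(5) = -5.39
(6) = 5.00
(7) = -56.38
(8) = -19.24
(9) = -5.39
(10) = 5.00
(11) = -4.23
(12) = -6.08
(13) = -2.42
(14) = 2.30
(15) = -6.86
(16) = -7.36
(17) = -1.17
(18) = 3.37
(19) = -7.92
(20) = -7.81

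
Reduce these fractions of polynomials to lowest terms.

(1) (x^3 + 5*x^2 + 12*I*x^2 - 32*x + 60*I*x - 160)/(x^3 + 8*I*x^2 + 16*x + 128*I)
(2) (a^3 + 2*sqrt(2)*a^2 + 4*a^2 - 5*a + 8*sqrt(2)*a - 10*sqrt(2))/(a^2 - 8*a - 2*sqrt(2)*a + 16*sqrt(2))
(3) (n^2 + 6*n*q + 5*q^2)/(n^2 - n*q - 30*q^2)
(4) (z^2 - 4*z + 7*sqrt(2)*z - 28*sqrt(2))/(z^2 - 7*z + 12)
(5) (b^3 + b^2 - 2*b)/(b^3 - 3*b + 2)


(1) = (x + 5)/(x - 4*I)
(2) = (a^3 + a^2*(2*sqrt(2) + 4) + a*(-5 + 8*sqrt(2)) - 10*sqrt(2))/(a^2 + a*(-8 - 2*sqrt(2)) + 16*sqrt(2))
(3) = (-n - q)/(-n + 6*q)
(4) = (z + 7*sqrt(2))/(z - 3)
(5) = b/(b - 1)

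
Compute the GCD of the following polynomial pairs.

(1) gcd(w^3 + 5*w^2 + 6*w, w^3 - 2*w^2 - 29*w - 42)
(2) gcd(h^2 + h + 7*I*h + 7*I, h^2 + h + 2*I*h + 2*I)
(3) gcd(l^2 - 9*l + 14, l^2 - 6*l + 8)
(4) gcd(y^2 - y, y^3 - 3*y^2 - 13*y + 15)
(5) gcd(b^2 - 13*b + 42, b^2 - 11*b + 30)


(1) = gcd(w*(w + 2)*(w + 3), (w - 7)*(w + 2)*(w + 3)) = w^2 + 5*w + 6
(2) = h + 1
(3) = l - 2
(4) = y - 1
(5) = b - 6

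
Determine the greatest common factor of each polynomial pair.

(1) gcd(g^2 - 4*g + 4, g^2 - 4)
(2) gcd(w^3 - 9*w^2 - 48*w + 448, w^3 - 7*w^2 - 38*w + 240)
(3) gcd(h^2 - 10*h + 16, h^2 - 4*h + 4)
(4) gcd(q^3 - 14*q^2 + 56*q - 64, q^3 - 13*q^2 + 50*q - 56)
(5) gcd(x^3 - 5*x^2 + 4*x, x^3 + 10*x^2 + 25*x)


(1) = g - 2
(2) = w - 8
(3) = h - 2
(4) = gcd((q - 8)*(q - 4)*(q - 2), (q - 7)*(q - 4)*(q - 2)) = q^2 - 6*q + 8
(5) = gcd(x*(x - 4)*(x - 1), x*(x + 5)^2) = x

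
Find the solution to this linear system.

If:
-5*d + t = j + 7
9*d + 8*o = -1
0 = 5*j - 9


Then:
d = t/5 - 44/25
j = 9/5
o = 371/200 - 9*t/40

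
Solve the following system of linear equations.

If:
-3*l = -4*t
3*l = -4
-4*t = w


Then:
l = -4/3
t = -1
w = 4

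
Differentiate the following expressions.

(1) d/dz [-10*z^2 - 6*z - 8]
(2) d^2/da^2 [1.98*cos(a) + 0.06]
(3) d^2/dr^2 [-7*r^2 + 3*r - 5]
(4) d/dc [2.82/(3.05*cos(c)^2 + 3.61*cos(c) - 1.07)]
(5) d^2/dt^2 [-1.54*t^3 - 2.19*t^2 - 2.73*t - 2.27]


(1) = -20*z - 6
(2) = -1.98*cos(a)
(3) = -14
(4) = (17.202*cos(c) + 10.1802)*sin(c)/(3.05*cos(c)^2 + 3.61*cos(c) - 1.07)^2
(5) = -9.24*t - 4.38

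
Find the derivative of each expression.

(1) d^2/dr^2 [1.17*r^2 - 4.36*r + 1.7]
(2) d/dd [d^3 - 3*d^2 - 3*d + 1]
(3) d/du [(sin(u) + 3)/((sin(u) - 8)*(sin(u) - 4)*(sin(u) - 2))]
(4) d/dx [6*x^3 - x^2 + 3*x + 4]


(1) = 2.34000000000000
(2) = 3*d^2 - 6*d - 3
(3) = (-2*sin(u)^3 + 5*sin(u)^2 + 84*sin(u) - 232)*cos(u)/((sin(u) - 8)^2*(sin(u) - 4)^2*(sin(u) - 2)^2)
(4) = 18*x^2 - 2*x + 3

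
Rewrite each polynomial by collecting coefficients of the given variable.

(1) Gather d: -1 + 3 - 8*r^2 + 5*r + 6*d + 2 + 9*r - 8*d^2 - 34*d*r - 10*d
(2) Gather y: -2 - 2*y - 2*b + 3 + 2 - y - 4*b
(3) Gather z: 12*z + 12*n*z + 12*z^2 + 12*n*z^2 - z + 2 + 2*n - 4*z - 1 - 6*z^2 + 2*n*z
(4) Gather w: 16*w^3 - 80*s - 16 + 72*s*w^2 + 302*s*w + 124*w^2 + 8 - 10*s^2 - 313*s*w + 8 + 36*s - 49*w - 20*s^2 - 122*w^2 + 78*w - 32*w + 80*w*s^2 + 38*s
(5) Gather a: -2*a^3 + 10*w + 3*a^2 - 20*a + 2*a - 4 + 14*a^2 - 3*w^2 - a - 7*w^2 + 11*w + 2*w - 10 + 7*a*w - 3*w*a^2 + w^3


(1) = -8*d^2 + d*(-34*r - 4) - 8*r^2 + 14*r + 4
(2) = -6*b - 3*y + 3
(3) = 2*n + z^2*(12*n + 6) + z*(14*n + 7) + 1
(4) = -30*s^2 - 6*s + 16*w^3 + w^2*(72*s + 2) + w*(80*s^2 - 11*s - 3)
(5) = -2*a^3 + a^2*(17 - 3*w) + a*(7*w - 19) + w^3 - 10*w^2 + 23*w - 14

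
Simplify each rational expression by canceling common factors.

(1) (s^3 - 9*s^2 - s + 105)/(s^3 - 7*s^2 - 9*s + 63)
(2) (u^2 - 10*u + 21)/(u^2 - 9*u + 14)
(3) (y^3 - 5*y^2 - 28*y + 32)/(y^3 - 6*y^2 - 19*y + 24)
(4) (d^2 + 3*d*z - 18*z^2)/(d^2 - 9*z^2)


(1) = (s - 5)/(s - 3)
(2) = (u - 3)/(u - 2)
(3) = (y + 4)/(y + 3)
(4) = (d + 6*z)/(d + 3*z)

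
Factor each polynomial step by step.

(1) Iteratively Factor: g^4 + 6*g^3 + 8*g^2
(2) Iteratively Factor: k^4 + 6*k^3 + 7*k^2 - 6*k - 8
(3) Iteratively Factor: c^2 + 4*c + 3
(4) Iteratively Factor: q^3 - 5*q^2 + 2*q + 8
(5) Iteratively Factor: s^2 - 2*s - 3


(1) = (g + 2)*(g^3 + 4*g^2) = g*(g + 2)*(g^2 + 4*g) = g^2*(g + 2)*(g + 4)
(2) = (k - 1)*(k^3 + 7*k^2 + 14*k + 8) = (k - 1)*(k + 1)*(k^2 + 6*k + 8) = (k - 1)*(k + 1)*(k + 4)*(k + 2)
(3) = (c + 1)*(c + 3)
(4) = (q - 4)*(q^2 - q - 2) = (q - 4)*(q - 2)*(q + 1)
(5) = (s + 1)*(s - 3)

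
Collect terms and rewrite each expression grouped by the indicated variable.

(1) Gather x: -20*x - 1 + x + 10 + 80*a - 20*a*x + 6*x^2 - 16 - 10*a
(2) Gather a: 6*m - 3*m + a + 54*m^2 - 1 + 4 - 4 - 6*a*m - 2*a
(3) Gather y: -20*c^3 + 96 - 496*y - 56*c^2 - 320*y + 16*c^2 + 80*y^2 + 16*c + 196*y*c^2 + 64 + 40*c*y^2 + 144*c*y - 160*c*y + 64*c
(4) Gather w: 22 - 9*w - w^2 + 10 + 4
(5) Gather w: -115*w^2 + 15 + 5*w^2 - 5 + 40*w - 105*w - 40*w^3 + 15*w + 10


(1) = 70*a + 6*x^2 + x*(-20*a - 19) - 7
(2) = a*(-6*m - 1) + 54*m^2 + 3*m - 1
(3) = -20*c^3 - 40*c^2 + 80*c + y^2*(40*c + 80) + y*(196*c^2 - 16*c - 816) + 160
(4) = -w^2 - 9*w + 36
(5) = -40*w^3 - 110*w^2 - 50*w + 20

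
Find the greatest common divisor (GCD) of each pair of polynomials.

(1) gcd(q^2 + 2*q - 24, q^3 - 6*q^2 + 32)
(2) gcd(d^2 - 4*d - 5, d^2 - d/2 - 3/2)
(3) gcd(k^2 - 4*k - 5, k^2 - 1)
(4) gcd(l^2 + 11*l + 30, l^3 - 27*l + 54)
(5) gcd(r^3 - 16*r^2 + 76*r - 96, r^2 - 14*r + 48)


(1) = q - 4
(2) = d + 1
(3) = gcd((k - 5)*(k + 1), (k - 1)*(k + 1)) = k + 1
(4) = l + 6
(5) = gcd((r - 8)*(r - 6)*(r - 2), (r - 8)*(r - 6)) = r^2 - 14*r + 48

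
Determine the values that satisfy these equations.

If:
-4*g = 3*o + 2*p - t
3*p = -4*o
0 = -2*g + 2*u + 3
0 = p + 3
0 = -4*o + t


Then:
g = 33/16
o = 9/4
p = -3
t = 9
u = 9/16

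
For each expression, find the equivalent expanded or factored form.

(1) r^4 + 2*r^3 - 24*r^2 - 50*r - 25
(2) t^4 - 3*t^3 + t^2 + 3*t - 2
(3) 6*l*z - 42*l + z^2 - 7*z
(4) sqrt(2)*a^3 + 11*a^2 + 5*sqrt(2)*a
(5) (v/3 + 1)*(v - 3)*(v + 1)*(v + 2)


(1) = (r - 5)*(r + 1)^2*(r + 5)
(2) = (t - 2)*(t - 1)^2*(t + 1)
(3) = (6*l + z)*(z - 7)
(4) = a*(a + 5*sqrt(2))*(sqrt(2)*a + 1)
(5) = v^4/3 + v^3 - 7*v^2/3 - 9*v - 6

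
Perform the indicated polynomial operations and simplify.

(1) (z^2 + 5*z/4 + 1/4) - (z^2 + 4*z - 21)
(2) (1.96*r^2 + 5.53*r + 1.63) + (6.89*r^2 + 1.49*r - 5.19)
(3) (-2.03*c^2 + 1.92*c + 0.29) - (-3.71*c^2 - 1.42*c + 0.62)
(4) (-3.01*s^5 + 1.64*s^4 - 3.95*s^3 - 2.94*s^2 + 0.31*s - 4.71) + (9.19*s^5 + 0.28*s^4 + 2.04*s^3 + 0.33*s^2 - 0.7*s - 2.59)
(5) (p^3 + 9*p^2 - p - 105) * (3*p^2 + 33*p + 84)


(1) = 85/4 - 11*z/4
(2) = 8.85*r^2 + 7.02*r - 3.56
(3) = 1.68*c^2 + 3.34*c - 0.33
(4) = 6.18*s^5 + 1.92*s^4 - 1.91*s^3 - 2.61*s^2 - 0.39*s - 7.3
(5) = 3*p^5 + 60*p^4 + 378*p^3 + 408*p^2 - 3549*p - 8820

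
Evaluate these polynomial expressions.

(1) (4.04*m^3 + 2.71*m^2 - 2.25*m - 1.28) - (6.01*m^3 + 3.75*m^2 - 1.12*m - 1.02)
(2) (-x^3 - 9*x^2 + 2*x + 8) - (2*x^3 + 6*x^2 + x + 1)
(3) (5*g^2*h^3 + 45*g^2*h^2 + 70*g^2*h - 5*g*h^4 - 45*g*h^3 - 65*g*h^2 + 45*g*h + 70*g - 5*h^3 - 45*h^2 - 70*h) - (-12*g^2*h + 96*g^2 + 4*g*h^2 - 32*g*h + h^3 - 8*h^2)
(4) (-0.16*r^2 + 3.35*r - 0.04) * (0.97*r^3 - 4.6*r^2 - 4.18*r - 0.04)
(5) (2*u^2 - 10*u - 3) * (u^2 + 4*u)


(1) = -1.97*m^3 - 1.04*m^2 - 1.13*m - 0.26
(2) = -3*x^3 - 15*x^2 + x + 7
(3) = 5*g^2*h^3 + 45*g^2*h^2 + 82*g^2*h - 96*g^2 - 5*g*h^4 - 45*g*h^3 - 69*g*h^2 + 77*g*h + 70*g - 6*h^3 - 37*h^2 - 70*h
(4) = -0.1552*r^5 + 3.9855*r^4 - 14.78*r^3 - 13.8126*r^2 + 0.0332*r + 0.0016
(5) = 2*u^4 - 2*u^3 - 43*u^2 - 12*u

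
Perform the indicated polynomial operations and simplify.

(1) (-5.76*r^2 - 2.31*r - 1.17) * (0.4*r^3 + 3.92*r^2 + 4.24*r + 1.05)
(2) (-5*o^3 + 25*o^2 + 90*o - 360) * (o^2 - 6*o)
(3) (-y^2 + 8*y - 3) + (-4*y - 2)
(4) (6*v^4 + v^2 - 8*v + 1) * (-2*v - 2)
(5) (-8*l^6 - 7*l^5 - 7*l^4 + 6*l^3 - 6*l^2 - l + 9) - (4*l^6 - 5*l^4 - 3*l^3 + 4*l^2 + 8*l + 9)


(1) = -2.304*r^5 - 23.5032*r^4 - 33.9456*r^3 - 20.4288*r^2 - 7.3863*r - 1.2285
(2) = -5*o^5 + 55*o^4 - 60*o^3 - 900*o^2 + 2160*o
(3) = -y^2 + 4*y - 5
(4) = -12*v^5 - 12*v^4 - 2*v^3 + 14*v^2 + 14*v - 2
(5) = -12*l^6 - 7*l^5 - 2*l^4 + 9*l^3 - 10*l^2 - 9*l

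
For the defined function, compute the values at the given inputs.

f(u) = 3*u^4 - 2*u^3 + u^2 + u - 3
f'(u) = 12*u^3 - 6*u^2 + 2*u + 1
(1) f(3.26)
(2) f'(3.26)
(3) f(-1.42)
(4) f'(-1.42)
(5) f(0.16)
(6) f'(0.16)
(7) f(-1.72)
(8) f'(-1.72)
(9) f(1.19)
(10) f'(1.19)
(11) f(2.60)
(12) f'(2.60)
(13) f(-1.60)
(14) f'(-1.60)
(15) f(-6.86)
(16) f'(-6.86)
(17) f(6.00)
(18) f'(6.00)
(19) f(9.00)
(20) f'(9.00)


(1) = 280.43
(2) = 359.51
(3) = 15.52
(4) = -48.30
(5) = -2.82
(6) = 1.22
(7) = 34.67
(8) = -81.25
(9) = 2.25
(10) = 15.11
(11) = 108.30
(12) = 176.55
(13) = 25.81
(14) = -66.71
(15) = 7326.68
(16) = -4169.02
(17) = 3495.00
(18) = 2389.00
(19) = 18312.00
(20) = 8281.00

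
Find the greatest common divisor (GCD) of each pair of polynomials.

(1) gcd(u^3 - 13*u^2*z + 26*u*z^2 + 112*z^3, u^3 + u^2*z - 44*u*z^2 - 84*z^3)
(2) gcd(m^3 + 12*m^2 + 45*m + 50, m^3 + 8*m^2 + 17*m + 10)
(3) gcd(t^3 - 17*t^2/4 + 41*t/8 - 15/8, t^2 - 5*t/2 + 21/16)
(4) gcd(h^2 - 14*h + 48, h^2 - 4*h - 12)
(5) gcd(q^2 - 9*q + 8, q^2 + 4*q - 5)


(1) = -u^2 + 5*u*z + 14*z^2
(2) = m^2 + 7*m + 10
(3) = gcd((t - 5/2)*(t - 1)*(t - 3/4), (t - 7/4)*(t - 3/4)) = t - 3/4
(4) = gcd((h - 8)*(h - 6), (h - 6)*(h + 2)) = h - 6
(5) = q - 1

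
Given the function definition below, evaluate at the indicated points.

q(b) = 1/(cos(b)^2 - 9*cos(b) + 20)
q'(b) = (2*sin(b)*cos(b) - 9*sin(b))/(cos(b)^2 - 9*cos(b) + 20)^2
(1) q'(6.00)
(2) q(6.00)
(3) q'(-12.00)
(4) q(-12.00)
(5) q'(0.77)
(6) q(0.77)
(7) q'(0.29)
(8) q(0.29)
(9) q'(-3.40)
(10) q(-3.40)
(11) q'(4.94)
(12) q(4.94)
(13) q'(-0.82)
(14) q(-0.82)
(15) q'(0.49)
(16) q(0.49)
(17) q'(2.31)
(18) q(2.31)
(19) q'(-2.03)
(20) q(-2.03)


(1) = 0.01
(2) = 0.08
(3) = -0.02
(4) = 0.08
(5) = -0.03
(6) = 0.07
(7) = -0.01
(8) = 0.08
(9) = -0.00
(10) = 0.03
(11) = 0.03
(12) = 0.06
(13) = 0.03
(14) = 0.07
(15) = -0.02
(16) = 0.08
(17) = -0.01
(18) = 0.04
(19) = 0.02
(20) = 0.04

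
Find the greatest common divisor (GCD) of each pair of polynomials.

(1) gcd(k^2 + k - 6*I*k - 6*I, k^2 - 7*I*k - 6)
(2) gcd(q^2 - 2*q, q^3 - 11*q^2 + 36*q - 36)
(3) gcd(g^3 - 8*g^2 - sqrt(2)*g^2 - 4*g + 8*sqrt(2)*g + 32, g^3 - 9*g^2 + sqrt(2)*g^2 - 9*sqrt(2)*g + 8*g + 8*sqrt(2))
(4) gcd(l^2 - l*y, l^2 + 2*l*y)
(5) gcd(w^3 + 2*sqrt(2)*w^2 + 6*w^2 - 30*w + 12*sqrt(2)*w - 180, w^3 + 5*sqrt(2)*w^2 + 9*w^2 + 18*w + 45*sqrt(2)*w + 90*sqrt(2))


(1) = k - 6*I
(2) = q - 2
(3) = gcd((g - 8)*(g - 2*sqrt(2))*(g + sqrt(2)), (g - 8)*(g - 1)*(g + sqrt(2))) = g^2 + g*(-8 + sqrt(2)) - 8*sqrt(2)
(4) = gcd(l*(l - y), l*(l + 2*y)) = l
(5) = gcd((w + 6)*(w - 3*sqrt(2))*(w + 5*sqrt(2)), (w + 3)*(w + 6)*(w + 5*sqrt(2))) = w^2 + w*(6 + 5*sqrt(2)) + 30*sqrt(2)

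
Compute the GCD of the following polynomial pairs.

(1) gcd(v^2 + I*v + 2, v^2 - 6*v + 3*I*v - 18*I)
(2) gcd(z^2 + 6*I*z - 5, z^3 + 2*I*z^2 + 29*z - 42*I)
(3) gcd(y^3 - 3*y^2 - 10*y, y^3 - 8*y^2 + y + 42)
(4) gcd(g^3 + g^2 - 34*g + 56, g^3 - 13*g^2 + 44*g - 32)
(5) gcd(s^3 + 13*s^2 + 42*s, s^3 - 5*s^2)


(1) = 1
(2) = 1
(3) = y + 2
(4) = g - 4
(5) = gcd(s*(s + 6)*(s + 7), s^2*(s - 5)) = s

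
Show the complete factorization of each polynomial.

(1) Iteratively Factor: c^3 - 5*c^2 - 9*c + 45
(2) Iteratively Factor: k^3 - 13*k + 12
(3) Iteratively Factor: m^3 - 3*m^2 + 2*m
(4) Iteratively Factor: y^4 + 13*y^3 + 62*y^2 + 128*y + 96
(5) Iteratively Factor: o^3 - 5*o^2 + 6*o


(1) = (c + 3)*(c^2 - 8*c + 15) = (c - 3)*(c + 3)*(c - 5)
(2) = (k - 3)*(k^2 + 3*k - 4) = (k - 3)*(k - 1)*(k + 4)
(3) = (m - 1)*(m^2 - 2*m) = m*(m - 1)*(m - 2)
(4) = (y + 2)*(y^3 + 11*y^2 + 40*y + 48) = (y + 2)*(y + 3)*(y^2 + 8*y + 16) = (y + 2)*(y + 3)*(y + 4)*(y + 4)
(5) = (o - 2)*(o^2 - 3*o) = (o - 3)*(o - 2)*(o)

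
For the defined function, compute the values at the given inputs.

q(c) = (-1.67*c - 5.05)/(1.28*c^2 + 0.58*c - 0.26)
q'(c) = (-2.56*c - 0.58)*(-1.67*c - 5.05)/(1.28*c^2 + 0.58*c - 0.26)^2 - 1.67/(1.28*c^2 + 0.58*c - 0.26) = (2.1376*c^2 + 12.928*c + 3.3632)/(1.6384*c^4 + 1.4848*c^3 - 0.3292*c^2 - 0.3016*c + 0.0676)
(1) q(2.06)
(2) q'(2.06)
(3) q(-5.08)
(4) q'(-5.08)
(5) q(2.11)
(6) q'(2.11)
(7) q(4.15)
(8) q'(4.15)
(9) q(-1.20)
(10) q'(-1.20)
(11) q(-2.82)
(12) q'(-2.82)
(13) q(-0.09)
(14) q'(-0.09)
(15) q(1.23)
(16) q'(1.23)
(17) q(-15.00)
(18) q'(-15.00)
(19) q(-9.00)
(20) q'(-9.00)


(1) = -1.33
(2) = 0.96
(3) = 0.12
(4) = -0.01
(5) = -1.29
(6) = 0.90
(7) = -0.50
(8) = 0.16
(9) = -3.43
(10) = -11.53
(11) = -0.04
(12) = -0.23
(13) = 16.23
(14) = 24.34
(15) = -2.97
(16) = 3.94
(17) = 0.07
(18) = 0.00
(19) = 0.10
(20) = 0.01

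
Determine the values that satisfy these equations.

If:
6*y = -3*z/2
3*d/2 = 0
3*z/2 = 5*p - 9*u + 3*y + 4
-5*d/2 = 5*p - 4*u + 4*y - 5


Then:
d = 0
p = 61/25
u = 9/5 - z/4
y = -z/4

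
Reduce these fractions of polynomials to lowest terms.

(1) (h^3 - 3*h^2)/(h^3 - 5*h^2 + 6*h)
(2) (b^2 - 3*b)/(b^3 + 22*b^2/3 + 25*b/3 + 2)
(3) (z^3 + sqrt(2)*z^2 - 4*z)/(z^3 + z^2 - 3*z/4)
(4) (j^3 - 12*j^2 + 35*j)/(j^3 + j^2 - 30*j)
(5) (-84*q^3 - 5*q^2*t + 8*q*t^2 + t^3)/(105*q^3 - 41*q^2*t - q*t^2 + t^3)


(1) = h/(h - 2)
(2) = (3*b^2 - 9*b)/(3*b^3 + 22*b^2 + 25*b + 6)
(3) = (4*z^2 + 4*sqrt(2)*z - 16)/(4*z^2 + 4*z - 3)
(4) = (j - 7)/(j + 6)
(5) = (-4*q - t)/(5*q - t)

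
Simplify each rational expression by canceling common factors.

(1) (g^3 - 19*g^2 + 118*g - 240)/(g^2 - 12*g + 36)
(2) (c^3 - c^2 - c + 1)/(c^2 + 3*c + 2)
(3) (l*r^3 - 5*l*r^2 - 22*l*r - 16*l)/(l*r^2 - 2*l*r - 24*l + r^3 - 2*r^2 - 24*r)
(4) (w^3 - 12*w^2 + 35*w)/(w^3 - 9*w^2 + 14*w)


(1) = (g^2 - 13*g + 40)/(g - 6)
(2) = (c^2 - 2*c + 1)/(c + 2)
(3) = (l*r^3 - 5*l*r^2 - 22*l*r - 16*l)/(l*r^2 - 2*l*r - 24*l + r^3 - 2*r^2 - 24*r)
(4) = (w - 5)/(w - 2)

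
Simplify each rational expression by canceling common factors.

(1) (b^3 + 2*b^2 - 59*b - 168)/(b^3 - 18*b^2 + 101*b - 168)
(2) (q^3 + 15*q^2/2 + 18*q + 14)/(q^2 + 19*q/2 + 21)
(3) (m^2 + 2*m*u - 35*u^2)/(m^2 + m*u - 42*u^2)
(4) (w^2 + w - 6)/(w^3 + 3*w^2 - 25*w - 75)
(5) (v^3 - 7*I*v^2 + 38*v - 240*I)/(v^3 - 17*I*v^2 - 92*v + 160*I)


(1) = (b^2 + 10*b + 21)/(b^2 - 10*b + 21)
(2) = (q^2 + 4*q + 4)/(q + 6)
(3) = (-m + 5*u)/(-m + 6*u)
(4) = (w - 2)/(w^2 - 25)
(5) = (v + 6*I)/(v - 4*I)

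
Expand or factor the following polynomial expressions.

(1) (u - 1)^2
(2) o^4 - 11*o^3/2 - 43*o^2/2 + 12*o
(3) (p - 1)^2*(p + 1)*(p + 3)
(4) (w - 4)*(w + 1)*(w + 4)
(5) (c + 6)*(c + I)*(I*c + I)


(1) = u^2 - 2*u + 1
(2) = o*(o - 8)*(o - 1/2)*(o + 3)
(3) = p^4 + 2*p^3 - 4*p^2 - 2*p + 3
(4) = w^3 + w^2 - 16*w - 16
(5) = I*c^3 - c^2 + 7*I*c^2 - 7*c + 6*I*c - 6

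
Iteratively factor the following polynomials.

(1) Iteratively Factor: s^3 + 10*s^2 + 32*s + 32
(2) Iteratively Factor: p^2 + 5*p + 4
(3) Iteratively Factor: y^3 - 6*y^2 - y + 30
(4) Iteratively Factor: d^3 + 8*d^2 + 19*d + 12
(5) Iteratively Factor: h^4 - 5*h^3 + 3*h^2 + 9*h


(1) = (s + 4)*(s^2 + 6*s + 8) = (s + 4)^2*(s + 2)
(2) = (p + 1)*(p + 4)
(3) = (y - 5)*(y^2 - y - 6) = (y - 5)*(y + 2)*(y - 3)
(4) = (d + 4)*(d^2 + 4*d + 3) = (d + 1)*(d + 4)*(d + 3)
(5) = (h - 3)*(h^3 - 2*h^2 - 3*h) = (h - 3)^2*(h^2 + h) = h*(h - 3)^2*(h + 1)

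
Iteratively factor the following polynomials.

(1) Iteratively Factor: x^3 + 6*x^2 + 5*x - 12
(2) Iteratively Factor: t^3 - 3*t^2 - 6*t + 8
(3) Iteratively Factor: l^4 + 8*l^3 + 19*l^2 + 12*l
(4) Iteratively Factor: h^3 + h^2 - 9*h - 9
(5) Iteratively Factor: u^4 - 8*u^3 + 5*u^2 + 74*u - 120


(1) = (x - 1)*(x^2 + 7*x + 12) = (x - 1)*(x + 3)*(x + 4)
(2) = (t - 4)*(t^2 + t - 2) = (t - 4)*(t + 2)*(t - 1)
(3) = (l + 3)*(l^3 + 5*l^2 + 4*l) = (l + 1)*(l + 3)*(l^2 + 4*l) = (l + 1)*(l + 3)*(l + 4)*(l)
(4) = (h + 1)*(h^2 - 9) = (h + 1)*(h + 3)*(h - 3)
(5) = (u - 2)*(u^3 - 6*u^2 - 7*u + 60) = (u - 2)*(u + 3)*(u^2 - 9*u + 20) = (u - 5)*(u - 2)*(u + 3)*(u - 4)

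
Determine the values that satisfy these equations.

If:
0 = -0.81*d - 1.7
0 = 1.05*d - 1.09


Then:
No Solution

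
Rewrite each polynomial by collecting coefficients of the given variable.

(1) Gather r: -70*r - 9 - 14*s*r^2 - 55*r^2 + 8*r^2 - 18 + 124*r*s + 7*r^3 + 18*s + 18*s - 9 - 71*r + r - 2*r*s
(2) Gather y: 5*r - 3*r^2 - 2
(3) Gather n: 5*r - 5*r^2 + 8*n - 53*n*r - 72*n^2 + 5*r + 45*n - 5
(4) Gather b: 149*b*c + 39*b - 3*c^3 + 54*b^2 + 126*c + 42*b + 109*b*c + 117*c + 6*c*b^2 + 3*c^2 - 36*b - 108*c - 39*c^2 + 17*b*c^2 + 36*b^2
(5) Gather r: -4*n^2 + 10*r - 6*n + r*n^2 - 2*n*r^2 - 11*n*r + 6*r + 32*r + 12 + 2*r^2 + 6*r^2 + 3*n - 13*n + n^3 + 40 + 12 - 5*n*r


(1) = 7*r^3 + r^2*(-14*s - 47) + r*(122*s - 140) + 36*s - 36
(2) = -3*r^2 + 5*r - 2
(3) = -72*n^2 + n*(53 - 53*r) - 5*r^2 + 10*r - 5
(4) = b^2*(6*c + 90) + b*(17*c^2 + 258*c + 45) - 3*c^3 - 36*c^2 + 135*c
(5) = n^3 - 4*n^2 - 16*n + r^2*(8 - 2*n) + r*(n^2 - 16*n + 48) + 64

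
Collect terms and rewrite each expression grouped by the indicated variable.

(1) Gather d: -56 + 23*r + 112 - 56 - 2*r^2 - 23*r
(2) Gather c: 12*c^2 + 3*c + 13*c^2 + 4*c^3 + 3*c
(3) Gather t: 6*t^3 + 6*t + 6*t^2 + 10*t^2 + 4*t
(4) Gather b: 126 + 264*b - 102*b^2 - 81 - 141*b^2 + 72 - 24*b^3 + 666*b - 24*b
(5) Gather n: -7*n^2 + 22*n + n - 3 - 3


(1) = -2*r^2
(2) = 4*c^3 + 25*c^2 + 6*c
(3) = 6*t^3 + 16*t^2 + 10*t
(4) = -24*b^3 - 243*b^2 + 906*b + 117
(5) = -7*n^2 + 23*n - 6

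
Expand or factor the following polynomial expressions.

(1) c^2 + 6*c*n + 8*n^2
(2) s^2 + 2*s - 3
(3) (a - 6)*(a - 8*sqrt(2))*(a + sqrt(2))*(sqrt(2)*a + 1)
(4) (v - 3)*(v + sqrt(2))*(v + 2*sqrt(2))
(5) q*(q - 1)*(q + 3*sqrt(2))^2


(1) = (c + 2*n)*(c + 4*n)
(2) = (s - 1)*(s + 3)
(3) = sqrt(2)*a^4 - 13*a^3 - 6*sqrt(2)*a^3 - 23*sqrt(2)*a^2 + 78*a^2 - 16*a + 138*sqrt(2)*a + 96
(4) = v^3 - 3*v^2 + 3*sqrt(2)*v^2 - 9*sqrt(2)*v + 4*v - 12
(5) = q^4 - q^3 + 6*sqrt(2)*q^3 - 6*sqrt(2)*q^2 + 18*q^2 - 18*q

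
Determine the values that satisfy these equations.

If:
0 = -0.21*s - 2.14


Then:
s = -10.19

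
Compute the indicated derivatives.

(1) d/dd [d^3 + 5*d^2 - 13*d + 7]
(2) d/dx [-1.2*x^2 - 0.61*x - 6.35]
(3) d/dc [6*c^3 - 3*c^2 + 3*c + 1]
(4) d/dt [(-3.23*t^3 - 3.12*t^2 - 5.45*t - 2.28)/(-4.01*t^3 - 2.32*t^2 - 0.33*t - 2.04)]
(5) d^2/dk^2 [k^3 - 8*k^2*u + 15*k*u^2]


(1) = 3*d^2 + 10*d - 13
(2) = -2.4*x - 0.61
(3) = 18*c^2 - 6*c + 3
(4) = (-5.0176*t^4 - 41.5772*t^3 - 19.2752*t^2 + 2.1504*t + 10.3656)/(16.0801*t^6 + 18.6064*t^5 + 8.029*t^4 + 17.892*t^3 + 9.5745*t^2 + 1.3464*t + 4.1616)
(5) = 6*k - 16*u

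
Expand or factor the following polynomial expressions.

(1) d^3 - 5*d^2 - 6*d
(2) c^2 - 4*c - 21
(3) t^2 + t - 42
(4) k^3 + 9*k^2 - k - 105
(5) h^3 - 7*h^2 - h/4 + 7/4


(1) = d*(d - 6)*(d + 1)
(2) = (c - 7)*(c + 3)
(3) = (t - 6)*(t + 7)
(4) = (k - 3)*(k + 5)*(k + 7)
(5) = (h - 7)*(h - 1/2)*(h + 1/2)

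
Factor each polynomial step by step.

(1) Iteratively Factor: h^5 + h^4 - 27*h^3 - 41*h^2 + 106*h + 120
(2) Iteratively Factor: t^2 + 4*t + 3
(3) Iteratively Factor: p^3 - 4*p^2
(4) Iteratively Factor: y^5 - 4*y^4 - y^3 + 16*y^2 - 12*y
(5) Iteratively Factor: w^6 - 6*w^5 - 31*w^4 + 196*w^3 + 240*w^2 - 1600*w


(1) = (h + 1)*(h^4 - 27*h^2 - 14*h + 120) = (h - 2)*(h + 1)*(h^3 + 2*h^2 - 23*h - 60) = (h - 5)*(h - 2)*(h + 1)*(h^2 + 7*h + 12) = (h - 5)*(h - 2)*(h + 1)*(h + 3)*(h + 4)
(2) = (t + 1)*(t + 3)
(3) = (p - 4)*(p^2) = p*(p - 4)*(p)
(4) = (y - 1)*(y^4 - 3*y^3 - 4*y^2 + 12*y) = y*(y - 1)*(y^3 - 3*y^2 - 4*y + 12) = y*(y - 2)*(y - 1)*(y^2 - y - 6) = y*(y - 3)*(y - 2)*(y - 1)*(y + 2)
(5) = (w - 4)*(w^5 - 2*w^4 - 39*w^3 + 40*w^2 + 400*w) = w*(w - 4)*(w^4 - 2*w^3 - 39*w^2 + 40*w + 400) = w*(w - 4)*(w + 4)*(w^3 - 6*w^2 - 15*w + 100) = w*(w - 5)*(w - 4)*(w + 4)*(w^2 - w - 20) = w*(w - 5)^2*(w - 4)*(w + 4)*(w + 4)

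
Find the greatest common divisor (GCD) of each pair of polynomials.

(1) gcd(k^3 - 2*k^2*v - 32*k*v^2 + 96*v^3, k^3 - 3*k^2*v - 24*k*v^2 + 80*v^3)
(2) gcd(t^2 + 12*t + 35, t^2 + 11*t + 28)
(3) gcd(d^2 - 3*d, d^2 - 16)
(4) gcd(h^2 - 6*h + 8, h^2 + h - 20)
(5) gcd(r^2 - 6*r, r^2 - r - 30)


(1) = gcd((k - 4*v)^2*(k + 6*v), (k - 4*v)^2*(k + 5*v)) = k^2 - 8*k*v + 16*v^2
(2) = gcd((t + 5)*(t + 7), (t + 4)*(t + 7)) = t + 7
(3) = 1
(4) = h - 4
(5) = r - 6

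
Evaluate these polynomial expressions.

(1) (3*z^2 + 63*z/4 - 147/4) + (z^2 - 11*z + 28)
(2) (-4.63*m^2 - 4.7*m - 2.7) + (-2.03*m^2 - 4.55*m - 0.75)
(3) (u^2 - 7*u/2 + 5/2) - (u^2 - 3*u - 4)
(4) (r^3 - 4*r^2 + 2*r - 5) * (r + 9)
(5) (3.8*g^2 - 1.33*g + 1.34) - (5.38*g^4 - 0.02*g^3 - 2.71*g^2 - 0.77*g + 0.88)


(1) = 4*z^2 + 19*z/4 - 35/4
(2) = -6.66*m^2 - 9.25*m - 3.45
(3) = 13/2 - u/2
(4) = r^4 + 5*r^3 - 34*r^2 + 13*r - 45
(5) = -5.38*g^4 + 0.02*g^3 + 6.51*g^2 - 0.56*g + 0.46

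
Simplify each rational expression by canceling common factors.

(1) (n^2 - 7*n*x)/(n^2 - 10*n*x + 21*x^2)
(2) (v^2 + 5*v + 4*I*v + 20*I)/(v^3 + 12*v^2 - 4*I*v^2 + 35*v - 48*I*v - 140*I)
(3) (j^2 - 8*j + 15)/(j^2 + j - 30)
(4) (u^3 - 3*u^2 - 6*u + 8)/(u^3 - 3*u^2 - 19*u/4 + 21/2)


(1) = -n/(-n + 3*x)
(2) = (v + 4*I)/(v^2 + v*(7 - 4*I) - 28*I)
(3) = (j - 3)/(j + 6)
(4) = (4*u^2 - 20*u + 16)/(4*u^2 - 20*u + 21)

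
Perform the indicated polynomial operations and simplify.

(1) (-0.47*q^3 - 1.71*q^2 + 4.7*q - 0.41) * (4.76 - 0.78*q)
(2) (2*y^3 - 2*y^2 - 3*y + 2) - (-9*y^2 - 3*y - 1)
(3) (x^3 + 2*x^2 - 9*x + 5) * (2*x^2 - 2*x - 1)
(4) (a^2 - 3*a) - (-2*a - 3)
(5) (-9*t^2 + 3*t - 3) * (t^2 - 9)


(1) = 0.3666*q^4 - 0.9034*q^3 - 11.8056*q^2 + 22.6918*q - 1.9516
(2) = 2*y^3 + 7*y^2 + 3
(3) = 2*x^5 + 2*x^4 - 23*x^3 + 26*x^2 - x - 5
(4) = a^2 - a + 3
(5) = -9*t^4 + 3*t^3 + 78*t^2 - 27*t + 27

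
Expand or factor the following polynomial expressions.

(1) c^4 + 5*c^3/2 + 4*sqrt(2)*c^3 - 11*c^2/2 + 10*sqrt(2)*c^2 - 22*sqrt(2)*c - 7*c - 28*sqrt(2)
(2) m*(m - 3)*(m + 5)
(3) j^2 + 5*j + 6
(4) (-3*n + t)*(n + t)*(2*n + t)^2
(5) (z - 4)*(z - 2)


(1) = (c - 2)*(c + 1)*(c + 7/2)*(c + 4*sqrt(2))
(2) = m^3 + 2*m^2 - 15*m
(3) = (j + 2)*(j + 3)
(4) = -12*n^4 - 20*n^3*t - 7*n^2*t^2 + 2*n*t^3 + t^4
(5) = z^2 - 6*z + 8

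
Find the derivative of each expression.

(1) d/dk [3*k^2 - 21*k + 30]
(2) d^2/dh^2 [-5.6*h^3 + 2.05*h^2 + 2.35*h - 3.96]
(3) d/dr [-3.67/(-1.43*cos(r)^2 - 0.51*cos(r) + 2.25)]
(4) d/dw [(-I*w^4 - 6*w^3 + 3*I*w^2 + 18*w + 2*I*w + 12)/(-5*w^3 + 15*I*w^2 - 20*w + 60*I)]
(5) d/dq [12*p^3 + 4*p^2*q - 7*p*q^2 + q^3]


(1) = 6*k - 21
(2) = 4.1 - 33.6*h
(3) = (10.4962*cos(r) + 1.8717)*sin(r)/(1.43*cos(r)^2 + 0.51*cos(r) - 2.25)^2
(4) = (I*w^6 + 6*w^5 - 3*I*w^4 + w^3*(132 + 4*I) + w^2*(42 - 282*I) + w*(-72 - 72*I) + 24 + 216*I)/(5*w^6 - 30*I*w^5 - 5*w^4 - 240*I*w^3 - 280*w^2 - 480*I*w - 720)
(5) = 4*p^2 - 14*p*q + 3*q^2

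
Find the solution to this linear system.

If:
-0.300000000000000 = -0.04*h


Then:
h = 7.50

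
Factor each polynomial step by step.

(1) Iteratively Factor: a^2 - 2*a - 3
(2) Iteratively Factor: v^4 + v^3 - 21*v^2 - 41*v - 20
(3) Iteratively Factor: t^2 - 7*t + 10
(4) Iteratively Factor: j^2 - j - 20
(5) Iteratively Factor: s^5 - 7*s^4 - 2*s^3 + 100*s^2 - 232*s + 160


(1) = (a - 3)*(a + 1)
(2) = (v + 4)*(v^3 - 3*v^2 - 9*v - 5) = (v + 1)*(v + 4)*(v^2 - 4*v - 5) = (v - 5)*(v + 1)*(v + 4)*(v + 1)
(3) = (t - 2)*(t - 5)
(4) = (j - 5)*(j + 4)
(5) = (s - 5)*(s^4 - 2*s^3 - 12*s^2 + 40*s - 32) = (s - 5)*(s + 4)*(s^3 - 6*s^2 + 12*s - 8) = (s - 5)*(s - 2)*(s + 4)*(s^2 - 4*s + 4) = (s - 5)*(s - 2)^2*(s + 4)*(s - 2)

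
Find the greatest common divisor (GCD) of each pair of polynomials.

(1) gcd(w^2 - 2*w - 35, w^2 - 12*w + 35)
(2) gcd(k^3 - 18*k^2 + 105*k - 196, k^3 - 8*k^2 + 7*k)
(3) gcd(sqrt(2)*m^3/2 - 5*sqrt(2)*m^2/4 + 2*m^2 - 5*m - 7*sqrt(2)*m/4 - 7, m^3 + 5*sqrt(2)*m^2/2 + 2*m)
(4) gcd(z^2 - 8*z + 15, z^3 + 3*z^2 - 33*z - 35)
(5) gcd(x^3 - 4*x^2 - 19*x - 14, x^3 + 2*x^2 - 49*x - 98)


(1) = w - 7
(2) = k - 7
(3) = m + 2*sqrt(2)
(4) = z - 5
(5) = gcd((x - 7)*(x + 1)*(x + 2), (x - 7)*(x + 2)*(x + 7)) = x^2 - 5*x - 14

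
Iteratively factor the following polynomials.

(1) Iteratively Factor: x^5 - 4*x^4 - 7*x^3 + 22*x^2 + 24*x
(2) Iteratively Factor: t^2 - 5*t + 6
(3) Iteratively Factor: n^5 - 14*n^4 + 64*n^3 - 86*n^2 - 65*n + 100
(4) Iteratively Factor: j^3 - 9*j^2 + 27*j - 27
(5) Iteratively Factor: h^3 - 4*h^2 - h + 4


(1) = (x + 2)*(x^4 - 6*x^3 + 5*x^2 + 12*x) = x*(x + 2)*(x^3 - 6*x^2 + 5*x + 12) = x*(x - 3)*(x + 2)*(x^2 - 3*x - 4) = x*(x - 4)*(x - 3)*(x + 2)*(x + 1)
(2) = (t - 3)*(t - 2)
(3) = (n - 4)*(n^4 - 10*n^3 + 24*n^2 + 10*n - 25) = (n - 5)*(n - 4)*(n^3 - 5*n^2 - n + 5) = (n - 5)^2*(n - 4)*(n^2 - 1) = (n - 5)^2*(n - 4)*(n - 1)*(n + 1)
(4) = (j - 3)*(j^2 - 6*j + 9) = (j - 3)^2*(j - 3)
(5) = (h - 4)*(h^2 - 1) = (h - 4)*(h - 1)*(h + 1)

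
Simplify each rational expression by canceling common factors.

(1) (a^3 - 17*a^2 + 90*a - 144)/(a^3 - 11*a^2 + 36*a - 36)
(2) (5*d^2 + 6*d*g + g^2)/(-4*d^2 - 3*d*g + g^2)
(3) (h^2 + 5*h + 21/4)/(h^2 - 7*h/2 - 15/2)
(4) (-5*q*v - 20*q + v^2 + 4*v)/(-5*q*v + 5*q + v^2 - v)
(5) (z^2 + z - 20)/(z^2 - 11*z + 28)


(1) = (a - 8)/(a - 2)
(2) = (-5*d - g)/(4*d - g)
(3) = (2*h + 7)/(2*h - 10)
(4) = (v + 4)/(v - 1)
(5) = (z + 5)/(z - 7)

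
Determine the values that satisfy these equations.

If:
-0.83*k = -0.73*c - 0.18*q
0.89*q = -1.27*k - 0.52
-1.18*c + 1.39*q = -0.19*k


Then:
c = -0.27
k = -0.28
q = -0.19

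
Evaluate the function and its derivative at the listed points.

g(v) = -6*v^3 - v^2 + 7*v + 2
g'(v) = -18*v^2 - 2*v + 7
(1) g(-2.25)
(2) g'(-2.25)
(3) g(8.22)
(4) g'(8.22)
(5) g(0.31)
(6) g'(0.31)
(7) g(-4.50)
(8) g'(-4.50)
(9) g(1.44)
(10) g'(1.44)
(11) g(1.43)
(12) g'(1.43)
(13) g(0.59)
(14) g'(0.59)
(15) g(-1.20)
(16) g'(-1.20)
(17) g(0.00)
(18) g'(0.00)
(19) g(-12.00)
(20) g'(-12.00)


(1) = 49.53
(2) = -79.62
(3) = -3340.50
(4) = -1225.67
(5) = 3.90
(6) = 4.65
(7) = 497.00
(8) = -348.50
(9) = -7.91
(10) = -33.20
(11) = -7.58
(12) = -32.67
(13) = 4.55
(14) = -0.45
(15) = 2.53
(16) = -16.52
(17) = 2.00
(18) = 7.00
(19) = 10142.00
(20) = -2561.00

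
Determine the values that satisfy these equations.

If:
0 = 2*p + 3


Then:
p = -3/2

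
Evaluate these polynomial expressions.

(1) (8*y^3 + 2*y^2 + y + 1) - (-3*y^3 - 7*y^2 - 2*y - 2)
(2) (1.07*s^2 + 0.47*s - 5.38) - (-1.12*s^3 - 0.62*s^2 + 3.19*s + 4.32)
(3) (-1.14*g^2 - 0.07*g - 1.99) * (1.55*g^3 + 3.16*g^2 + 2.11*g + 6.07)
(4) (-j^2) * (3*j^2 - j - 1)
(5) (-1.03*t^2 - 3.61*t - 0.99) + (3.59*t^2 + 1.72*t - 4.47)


(1) = 11*y^3 + 9*y^2 + 3*y + 3
(2) = 1.12*s^3 + 1.69*s^2 - 2.72*s - 9.7
(3) = -1.767*g^5 - 3.7109*g^4 - 5.7111*g^3 - 13.3559*g^2 - 4.6238*g - 12.0793
(4) = -3*j^4 + j^3 + j^2
(5) = 2.56*t^2 - 1.89*t - 5.46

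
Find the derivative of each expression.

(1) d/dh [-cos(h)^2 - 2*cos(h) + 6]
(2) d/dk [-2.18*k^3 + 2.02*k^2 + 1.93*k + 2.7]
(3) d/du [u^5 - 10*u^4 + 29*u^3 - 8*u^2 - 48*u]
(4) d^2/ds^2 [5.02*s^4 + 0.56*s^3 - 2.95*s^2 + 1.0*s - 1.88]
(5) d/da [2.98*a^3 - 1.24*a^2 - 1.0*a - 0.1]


(1) = 2*(cos(h) + 1)*sin(h)
(2) = -6.54*k^2 + 4.04*k + 1.93
(3) = 5*u^4 - 40*u^3 + 87*u^2 - 16*u - 48
(4) = 60.24*s^2 + 3.36*s - 5.9
(5) = 8.94*a^2 - 2.48*a - 1.0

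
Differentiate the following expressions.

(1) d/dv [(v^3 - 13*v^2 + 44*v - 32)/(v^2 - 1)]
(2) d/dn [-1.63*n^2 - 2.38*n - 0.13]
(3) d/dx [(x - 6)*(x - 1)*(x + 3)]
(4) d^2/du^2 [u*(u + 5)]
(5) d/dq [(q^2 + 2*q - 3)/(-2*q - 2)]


(1) = (v^2 + 2*v - 44)/(v^2 + 2*v + 1)
(2) = -3.26*n - 2.38
(3) = 3*x^2 - 8*x - 15
(4) = 2
(5) = (-q^2 - 2*q - 5)/(2*(q^2 + 2*q + 1))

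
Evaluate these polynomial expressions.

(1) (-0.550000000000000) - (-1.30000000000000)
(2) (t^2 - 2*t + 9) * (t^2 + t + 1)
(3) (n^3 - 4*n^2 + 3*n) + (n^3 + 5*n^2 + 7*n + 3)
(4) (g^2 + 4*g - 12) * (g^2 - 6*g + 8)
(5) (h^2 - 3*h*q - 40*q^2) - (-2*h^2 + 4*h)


(1) = 0.750000000000000
(2) = t^4 - t^3 + 8*t^2 + 7*t + 9
(3) = 2*n^3 + n^2 + 10*n + 3
(4) = g^4 - 2*g^3 - 28*g^2 + 104*g - 96
(5) = 3*h^2 - 3*h*q - 4*h - 40*q^2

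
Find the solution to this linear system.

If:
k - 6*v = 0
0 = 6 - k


Then:
k = 6
v = 1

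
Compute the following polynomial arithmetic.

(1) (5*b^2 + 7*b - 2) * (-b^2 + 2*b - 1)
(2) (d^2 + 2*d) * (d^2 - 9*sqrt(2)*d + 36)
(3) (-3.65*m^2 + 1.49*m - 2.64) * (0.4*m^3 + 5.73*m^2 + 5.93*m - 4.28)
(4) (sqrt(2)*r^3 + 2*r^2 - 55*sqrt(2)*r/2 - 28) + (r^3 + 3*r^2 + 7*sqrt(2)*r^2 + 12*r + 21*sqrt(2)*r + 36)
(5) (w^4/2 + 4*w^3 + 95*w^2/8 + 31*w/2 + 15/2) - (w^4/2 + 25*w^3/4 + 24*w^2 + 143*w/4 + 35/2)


(1) = -5*b^4 + 3*b^3 + 11*b^2 - 11*b + 2
(2) = d^4 - 9*sqrt(2)*d^3 + 2*d^3 - 18*sqrt(2)*d^2 + 36*d^2 + 72*d
(3) = -1.46*m^5 - 20.3185*m^4 - 14.1628*m^3 + 9.3305*m^2 - 22.0324*m + 11.2992
(4) = r^3 + sqrt(2)*r^3 + 5*r^2 + 7*sqrt(2)*r^2 - 13*sqrt(2)*r/2 + 12*r + 8
(5) = -9*w^3/4 - 97*w^2/8 - 81*w/4 - 10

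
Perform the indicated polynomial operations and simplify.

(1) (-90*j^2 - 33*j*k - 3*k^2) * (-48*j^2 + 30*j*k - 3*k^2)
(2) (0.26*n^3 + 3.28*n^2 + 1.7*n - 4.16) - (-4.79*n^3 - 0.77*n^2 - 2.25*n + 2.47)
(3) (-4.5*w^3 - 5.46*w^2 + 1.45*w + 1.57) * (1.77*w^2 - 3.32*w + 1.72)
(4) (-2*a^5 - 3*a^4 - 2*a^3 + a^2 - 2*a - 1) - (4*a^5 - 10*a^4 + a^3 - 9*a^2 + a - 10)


(1) = 4320*j^4 - 1116*j^3*k - 576*j^2*k^2 + 9*j*k^3 + 9*k^4
(2) = 5.05*n^3 + 4.05*n^2 + 3.95*n - 6.63
(3) = -7.965*w^5 + 5.2758*w^4 + 12.9537*w^3 - 11.4263*w^2 - 2.7184*w + 2.7004
(4) = -6*a^5 + 7*a^4 - 3*a^3 + 10*a^2 - 3*a + 9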